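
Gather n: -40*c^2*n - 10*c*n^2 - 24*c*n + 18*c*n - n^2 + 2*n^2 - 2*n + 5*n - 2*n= n^2*(1 - 10*c) + n*(-40*c^2 - 6*c + 1)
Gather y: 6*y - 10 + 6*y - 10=12*y - 20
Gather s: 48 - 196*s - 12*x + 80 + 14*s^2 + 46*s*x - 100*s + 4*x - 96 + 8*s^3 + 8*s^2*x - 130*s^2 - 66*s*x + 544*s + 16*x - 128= 8*s^3 + s^2*(8*x - 116) + s*(248 - 20*x) + 8*x - 96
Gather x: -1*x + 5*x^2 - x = 5*x^2 - 2*x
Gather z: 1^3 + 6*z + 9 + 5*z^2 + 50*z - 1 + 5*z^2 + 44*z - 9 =10*z^2 + 100*z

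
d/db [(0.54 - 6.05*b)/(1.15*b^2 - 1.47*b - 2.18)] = (6.9575*b^2 - 1.242*b + 13.9828)/(1.3225*b^4 - 3.381*b^3 - 2.8531*b^2 + 6.4092*b + 4.7524)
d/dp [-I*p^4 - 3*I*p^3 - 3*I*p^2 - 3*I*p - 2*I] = I*(-4*p^3 - 9*p^2 - 6*p - 3)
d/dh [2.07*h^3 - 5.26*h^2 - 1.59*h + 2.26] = 6.21*h^2 - 10.52*h - 1.59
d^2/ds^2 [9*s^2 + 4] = 18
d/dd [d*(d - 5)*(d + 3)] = 3*d^2 - 4*d - 15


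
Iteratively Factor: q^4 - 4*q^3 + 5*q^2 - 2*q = (q)*(q^3 - 4*q^2 + 5*q - 2) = q*(q - 2)*(q^2 - 2*q + 1) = q*(q - 2)*(q - 1)*(q - 1)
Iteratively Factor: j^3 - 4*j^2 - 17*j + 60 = (j - 5)*(j^2 + j - 12) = (j - 5)*(j - 3)*(j + 4)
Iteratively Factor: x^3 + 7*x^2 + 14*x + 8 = (x + 2)*(x^2 + 5*x + 4) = (x + 2)*(x + 4)*(x + 1)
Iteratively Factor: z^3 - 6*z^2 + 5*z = (z)*(z^2 - 6*z + 5) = z*(z - 5)*(z - 1)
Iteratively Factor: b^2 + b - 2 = (b + 2)*(b - 1)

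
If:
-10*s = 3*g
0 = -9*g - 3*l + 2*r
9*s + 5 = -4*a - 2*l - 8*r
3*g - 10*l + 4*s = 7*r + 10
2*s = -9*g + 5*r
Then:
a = -1425/442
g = 250/221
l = -470/221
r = 420/221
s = -75/221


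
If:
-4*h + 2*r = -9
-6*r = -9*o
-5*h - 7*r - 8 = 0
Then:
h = 47/38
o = -77/57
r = -77/38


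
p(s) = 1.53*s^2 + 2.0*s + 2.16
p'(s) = 3.06*s + 2.0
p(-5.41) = 36.12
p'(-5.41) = -14.55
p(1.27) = 7.17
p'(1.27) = 5.89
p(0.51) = 3.58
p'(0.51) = 3.56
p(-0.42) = 1.59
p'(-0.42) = 0.71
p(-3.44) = 13.39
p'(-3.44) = -8.53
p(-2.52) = 6.84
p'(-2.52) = -5.71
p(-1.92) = 3.96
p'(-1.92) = -3.88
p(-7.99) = 83.86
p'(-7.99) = -22.45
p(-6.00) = 45.24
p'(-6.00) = -16.36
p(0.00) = 2.16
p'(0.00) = 2.00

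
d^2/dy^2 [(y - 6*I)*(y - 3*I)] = 2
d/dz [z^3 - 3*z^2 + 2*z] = 3*z^2 - 6*z + 2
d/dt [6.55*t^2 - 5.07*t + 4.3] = 13.1*t - 5.07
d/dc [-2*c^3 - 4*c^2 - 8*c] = -6*c^2 - 8*c - 8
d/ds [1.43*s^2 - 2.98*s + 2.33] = 2.86*s - 2.98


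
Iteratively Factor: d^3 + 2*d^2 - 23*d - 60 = (d + 3)*(d^2 - d - 20) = (d - 5)*(d + 3)*(d + 4)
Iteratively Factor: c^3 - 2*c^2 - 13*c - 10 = (c + 1)*(c^2 - 3*c - 10) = (c - 5)*(c + 1)*(c + 2)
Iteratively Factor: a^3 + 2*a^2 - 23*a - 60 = (a - 5)*(a^2 + 7*a + 12) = (a - 5)*(a + 3)*(a + 4)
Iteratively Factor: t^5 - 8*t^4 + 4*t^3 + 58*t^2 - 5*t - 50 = (t + 2)*(t^4 - 10*t^3 + 24*t^2 + 10*t - 25) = (t - 5)*(t + 2)*(t^3 - 5*t^2 - t + 5) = (t - 5)*(t + 1)*(t + 2)*(t^2 - 6*t + 5) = (t - 5)^2*(t + 1)*(t + 2)*(t - 1)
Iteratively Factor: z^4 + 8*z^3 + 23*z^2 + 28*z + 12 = (z + 2)*(z^3 + 6*z^2 + 11*z + 6) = (z + 2)*(z + 3)*(z^2 + 3*z + 2) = (z + 1)*(z + 2)*(z + 3)*(z + 2)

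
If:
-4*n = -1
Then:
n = 1/4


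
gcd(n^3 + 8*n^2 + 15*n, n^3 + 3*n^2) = n^2 + 3*n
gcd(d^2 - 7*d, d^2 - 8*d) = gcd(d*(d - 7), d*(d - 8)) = d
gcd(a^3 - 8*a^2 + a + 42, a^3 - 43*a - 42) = a - 7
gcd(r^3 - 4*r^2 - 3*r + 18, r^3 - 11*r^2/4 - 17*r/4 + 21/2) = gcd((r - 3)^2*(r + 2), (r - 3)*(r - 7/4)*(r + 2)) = r^2 - r - 6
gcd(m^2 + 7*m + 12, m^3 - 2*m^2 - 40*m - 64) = m + 4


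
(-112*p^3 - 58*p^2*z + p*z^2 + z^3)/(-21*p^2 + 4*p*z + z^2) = (-16*p^2 - 6*p*z + z^2)/(-3*p + z)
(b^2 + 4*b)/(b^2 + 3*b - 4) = b/(b - 1)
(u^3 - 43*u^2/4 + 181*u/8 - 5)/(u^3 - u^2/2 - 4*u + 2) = (8*u^3 - 86*u^2 + 181*u - 40)/(4*(2*u^3 - u^2 - 8*u + 4))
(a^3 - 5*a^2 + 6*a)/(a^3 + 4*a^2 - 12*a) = (a - 3)/(a + 6)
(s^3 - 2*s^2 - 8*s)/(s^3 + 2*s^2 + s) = (s^2 - 2*s - 8)/(s^2 + 2*s + 1)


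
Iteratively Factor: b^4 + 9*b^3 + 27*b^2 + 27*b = (b + 3)*(b^3 + 6*b^2 + 9*b) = b*(b + 3)*(b^2 + 6*b + 9) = b*(b + 3)^2*(b + 3)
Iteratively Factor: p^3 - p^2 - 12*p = (p)*(p^2 - p - 12) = p*(p - 4)*(p + 3)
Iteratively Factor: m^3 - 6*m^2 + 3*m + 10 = (m - 2)*(m^2 - 4*m - 5) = (m - 5)*(m - 2)*(m + 1)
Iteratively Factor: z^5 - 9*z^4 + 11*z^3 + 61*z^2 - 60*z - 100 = (z - 2)*(z^4 - 7*z^3 - 3*z^2 + 55*z + 50) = (z - 5)*(z - 2)*(z^3 - 2*z^2 - 13*z - 10) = (z - 5)^2*(z - 2)*(z^2 + 3*z + 2) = (z - 5)^2*(z - 2)*(z + 2)*(z + 1)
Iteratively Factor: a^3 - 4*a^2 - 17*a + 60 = (a - 3)*(a^2 - a - 20) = (a - 5)*(a - 3)*(a + 4)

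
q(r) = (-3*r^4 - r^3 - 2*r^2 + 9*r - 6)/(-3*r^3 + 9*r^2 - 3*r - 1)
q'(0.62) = 638.64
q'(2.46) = -924.16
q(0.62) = 16.21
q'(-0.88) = -2.05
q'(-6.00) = 0.85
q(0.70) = -6.20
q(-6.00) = -3.85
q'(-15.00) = 0.97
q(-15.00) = -12.23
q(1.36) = -2.55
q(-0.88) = -1.56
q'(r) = (9*r^2 - 18*r + 3)*(-3*r^4 - r^3 - 2*r^2 + 9*r - 6)/(-3*r^3 + 9*r^2 - 3*r - 1)^2 + (-12*r^3 - 3*r^2 - 4*r + 9)/(-3*r^3 + 9*r^2 - 3*r - 1) = (9*r^6 - 54*r^5 + 12*r^4 + 72*r^3 - 126*r^2 + 112*r - 27)/(9*r^6 - 54*r^5 + 99*r^4 - 48*r^3 - 9*r^2 + 6*r + 1)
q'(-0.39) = -31.66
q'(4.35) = -1.80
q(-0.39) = -5.72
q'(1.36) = -4.94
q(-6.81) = -4.55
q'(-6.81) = 0.88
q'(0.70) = 116.77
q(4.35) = 12.80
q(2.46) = -84.80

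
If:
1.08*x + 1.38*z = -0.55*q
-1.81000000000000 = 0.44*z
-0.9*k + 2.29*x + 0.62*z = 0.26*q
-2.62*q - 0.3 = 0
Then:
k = 10.72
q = -0.11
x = 5.31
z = -4.11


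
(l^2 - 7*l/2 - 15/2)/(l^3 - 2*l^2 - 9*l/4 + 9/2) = 2*(l - 5)/(2*l^2 - 7*l + 6)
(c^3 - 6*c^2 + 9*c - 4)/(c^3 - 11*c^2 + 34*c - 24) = (c - 1)/(c - 6)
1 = 1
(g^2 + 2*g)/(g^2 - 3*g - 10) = g/(g - 5)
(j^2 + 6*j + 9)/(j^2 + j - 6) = (j + 3)/(j - 2)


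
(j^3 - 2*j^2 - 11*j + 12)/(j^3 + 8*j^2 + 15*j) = (j^2 - 5*j + 4)/(j*(j + 5))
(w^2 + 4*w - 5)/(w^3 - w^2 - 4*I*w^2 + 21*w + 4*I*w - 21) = (w + 5)/(w^2 - 4*I*w + 21)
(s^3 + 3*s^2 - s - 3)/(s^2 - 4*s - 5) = (s^2 + 2*s - 3)/(s - 5)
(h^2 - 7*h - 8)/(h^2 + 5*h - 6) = (h^2 - 7*h - 8)/(h^2 + 5*h - 6)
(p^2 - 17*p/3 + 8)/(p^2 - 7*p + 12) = (p - 8/3)/(p - 4)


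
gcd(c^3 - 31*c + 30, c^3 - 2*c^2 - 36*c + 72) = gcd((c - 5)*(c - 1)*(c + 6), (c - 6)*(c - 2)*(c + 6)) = c + 6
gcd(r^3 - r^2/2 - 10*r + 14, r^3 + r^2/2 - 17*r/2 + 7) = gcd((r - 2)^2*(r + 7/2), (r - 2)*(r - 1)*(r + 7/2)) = r^2 + 3*r/2 - 7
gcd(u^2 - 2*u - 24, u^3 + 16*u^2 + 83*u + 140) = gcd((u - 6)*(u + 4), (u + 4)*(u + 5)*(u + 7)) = u + 4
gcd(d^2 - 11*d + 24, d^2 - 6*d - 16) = d - 8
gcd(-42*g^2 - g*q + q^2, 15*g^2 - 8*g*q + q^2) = 1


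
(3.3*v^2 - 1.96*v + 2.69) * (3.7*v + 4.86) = 12.21*v^3 + 8.786*v^2 + 0.427399999999999*v + 13.0734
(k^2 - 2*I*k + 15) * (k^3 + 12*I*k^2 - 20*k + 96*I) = k^5 + 10*I*k^4 + 19*k^3 + 316*I*k^2 - 108*k + 1440*I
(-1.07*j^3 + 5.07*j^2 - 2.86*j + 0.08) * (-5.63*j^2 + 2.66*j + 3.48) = 6.0241*j^5 - 31.3903*j^4 + 25.8644*j^3 + 9.5856*j^2 - 9.74*j + 0.2784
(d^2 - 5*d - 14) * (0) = 0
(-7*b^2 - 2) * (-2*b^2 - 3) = 14*b^4 + 25*b^2 + 6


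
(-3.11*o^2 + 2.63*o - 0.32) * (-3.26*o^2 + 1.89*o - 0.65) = 10.1386*o^4 - 14.4517*o^3 + 8.0354*o^2 - 2.3143*o + 0.208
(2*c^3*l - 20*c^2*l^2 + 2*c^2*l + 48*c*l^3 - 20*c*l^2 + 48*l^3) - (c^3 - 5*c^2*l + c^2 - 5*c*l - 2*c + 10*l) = 2*c^3*l - c^3 - 20*c^2*l^2 + 7*c^2*l - c^2 + 48*c*l^3 - 20*c*l^2 + 5*c*l + 2*c + 48*l^3 - 10*l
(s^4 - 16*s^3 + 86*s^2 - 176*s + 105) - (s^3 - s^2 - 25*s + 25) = s^4 - 17*s^3 + 87*s^2 - 151*s + 80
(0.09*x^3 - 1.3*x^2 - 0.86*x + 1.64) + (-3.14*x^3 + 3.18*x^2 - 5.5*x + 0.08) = -3.05*x^3 + 1.88*x^2 - 6.36*x + 1.72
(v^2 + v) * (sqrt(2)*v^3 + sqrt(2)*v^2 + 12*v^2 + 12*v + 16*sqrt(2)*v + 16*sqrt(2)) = sqrt(2)*v^5 + 2*sqrt(2)*v^4 + 12*v^4 + 24*v^3 + 17*sqrt(2)*v^3 + 12*v^2 + 32*sqrt(2)*v^2 + 16*sqrt(2)*v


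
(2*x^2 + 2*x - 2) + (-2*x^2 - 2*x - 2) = -4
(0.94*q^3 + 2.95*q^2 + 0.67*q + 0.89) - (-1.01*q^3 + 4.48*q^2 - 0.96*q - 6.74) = 1.95*q^3 - 1.53*q^2 + 1.63*q + 7.63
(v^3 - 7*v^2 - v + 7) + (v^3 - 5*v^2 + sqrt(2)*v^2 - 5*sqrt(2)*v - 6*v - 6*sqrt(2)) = 2*v^3 - 12*v^2 + sqrt(2)*v^2 - 5*sqrt(2)*v - 7*v - 6*sqrt(2) + 7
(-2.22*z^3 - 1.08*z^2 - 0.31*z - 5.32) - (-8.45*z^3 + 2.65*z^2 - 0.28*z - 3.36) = 6.23*z^3 - 3.73*z^2 - 0.03*z - 1.96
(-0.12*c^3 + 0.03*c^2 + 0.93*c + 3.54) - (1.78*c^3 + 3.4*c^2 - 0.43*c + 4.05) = -1.9*c^3 - 3.37*c^2 + 1.36*c - 0.51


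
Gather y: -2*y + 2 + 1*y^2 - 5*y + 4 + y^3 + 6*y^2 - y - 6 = y^3 + 7*y^2 - 8*y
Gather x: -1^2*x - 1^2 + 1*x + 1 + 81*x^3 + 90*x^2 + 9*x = 81*x^3 + 90*x^2 + 9*x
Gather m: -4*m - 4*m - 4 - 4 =-8*m - 8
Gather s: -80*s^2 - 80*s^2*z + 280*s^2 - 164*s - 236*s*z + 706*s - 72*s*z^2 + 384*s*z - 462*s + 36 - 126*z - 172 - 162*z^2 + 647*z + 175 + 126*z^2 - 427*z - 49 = s^2*(200 - 80*z) + s*(-72*z^2 + 148*z + 80) - 36*z^2 + 94*z - 10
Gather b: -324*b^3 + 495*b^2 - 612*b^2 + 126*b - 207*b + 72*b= -324*b^3 - 117*b^2 - 9*b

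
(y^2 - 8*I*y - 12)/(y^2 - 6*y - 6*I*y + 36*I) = (y - 2*I)/(y - 6)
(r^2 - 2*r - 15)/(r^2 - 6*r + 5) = (r + 3)/(r - 1)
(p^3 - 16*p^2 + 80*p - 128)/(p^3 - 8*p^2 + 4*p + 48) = (p^2 - 12*p + 32)/(p^2 - 4*p - 12)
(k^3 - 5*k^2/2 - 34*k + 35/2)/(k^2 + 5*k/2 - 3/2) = (k^2 - 2*k - 35)/(k + 3)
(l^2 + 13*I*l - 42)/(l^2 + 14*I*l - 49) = (l + 6*I)/(l + 7*I)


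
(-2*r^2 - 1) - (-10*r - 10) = -2*r^2 + 10*r + 9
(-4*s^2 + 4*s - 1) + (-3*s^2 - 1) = -7*s^2 + 4*s - 2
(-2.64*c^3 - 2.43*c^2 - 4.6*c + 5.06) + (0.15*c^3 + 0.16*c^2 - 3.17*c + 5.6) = -2.49*c^3 - 2.27*c^2 - 7.77*c + 10.66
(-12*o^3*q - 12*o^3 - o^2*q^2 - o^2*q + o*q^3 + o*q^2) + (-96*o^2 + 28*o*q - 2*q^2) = -12*o^3*q - 12*o^3 - o^2*q^2 - o^2*q - 96*o^2 + o*q^3 + o*q^2 + 28*o*q - 2*q^2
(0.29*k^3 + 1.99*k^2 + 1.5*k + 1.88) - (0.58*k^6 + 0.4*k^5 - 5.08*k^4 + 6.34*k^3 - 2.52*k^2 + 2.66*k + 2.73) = -0.58*k^6 - 0.4*k^5 + 5.08*k^4 - 6.05*k^3 + 4.51*k^2 - 1.16*k - 0.85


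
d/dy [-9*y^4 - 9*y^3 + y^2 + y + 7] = -36*y^3 - 27*y^2 + 2*y + 1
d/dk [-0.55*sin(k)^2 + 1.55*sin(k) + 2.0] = (1.55 - 1.1*sin(k))*cos(k)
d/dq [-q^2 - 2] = -2*q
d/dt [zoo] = 0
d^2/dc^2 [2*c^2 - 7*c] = 4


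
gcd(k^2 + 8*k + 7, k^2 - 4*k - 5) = k + 1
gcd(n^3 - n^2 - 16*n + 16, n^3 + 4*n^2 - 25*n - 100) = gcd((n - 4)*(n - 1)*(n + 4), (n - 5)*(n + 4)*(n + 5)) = n + 4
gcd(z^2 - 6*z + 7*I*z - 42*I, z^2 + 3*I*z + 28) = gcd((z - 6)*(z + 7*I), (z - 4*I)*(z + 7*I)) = z + 7*I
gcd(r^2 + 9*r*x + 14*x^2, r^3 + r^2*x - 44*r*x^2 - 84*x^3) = r + 2*x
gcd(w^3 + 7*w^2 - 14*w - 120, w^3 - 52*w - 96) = w + 6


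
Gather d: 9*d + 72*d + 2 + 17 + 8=81*d + 27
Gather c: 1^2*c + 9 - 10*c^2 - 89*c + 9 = -10*c^2 - 88*c + 18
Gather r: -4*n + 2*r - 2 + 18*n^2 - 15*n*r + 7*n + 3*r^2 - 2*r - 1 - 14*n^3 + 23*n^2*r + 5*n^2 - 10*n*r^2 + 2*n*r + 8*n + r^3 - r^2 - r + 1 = -14*n^3 + 23*n^2 + 11*n + r^3 + r^2*(2 - 10*n) + r*(23*n^2 - 13*n - 1) - 2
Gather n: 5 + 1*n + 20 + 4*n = 5*n + 25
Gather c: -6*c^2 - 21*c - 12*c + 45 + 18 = -6*c^2 - 33*c + 63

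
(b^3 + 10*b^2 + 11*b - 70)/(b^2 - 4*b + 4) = (b^2 + 12*b + 35)/(b - 2)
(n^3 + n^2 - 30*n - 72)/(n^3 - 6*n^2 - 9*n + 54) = (n + 4)/(n - 3)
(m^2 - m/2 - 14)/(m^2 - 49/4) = 2*(m - 4)/(2*m - 7)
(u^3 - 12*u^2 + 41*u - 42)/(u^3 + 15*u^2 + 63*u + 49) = (u^3 - 12*u^2 + 41*u - 42)/(u^3 + 15*u^2 + 63*u + 49)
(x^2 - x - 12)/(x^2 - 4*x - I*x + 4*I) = (x + 3)/(x - I)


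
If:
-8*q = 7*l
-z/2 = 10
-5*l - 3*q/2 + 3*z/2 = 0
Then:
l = -480/59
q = 420/59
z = -20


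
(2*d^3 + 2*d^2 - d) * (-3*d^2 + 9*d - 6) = -6*d^5 + 12*d^4 + 9*d^3 - 21*d^2 + 6*d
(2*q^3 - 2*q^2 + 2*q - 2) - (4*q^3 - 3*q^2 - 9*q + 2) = -2*q^3 + q^2 + 11*q - 4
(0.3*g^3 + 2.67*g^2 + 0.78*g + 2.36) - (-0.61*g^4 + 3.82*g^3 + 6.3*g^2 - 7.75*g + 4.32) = 0.61*g^4 - 3.52*g^3 - 3.63*g^2 + 8.53*g - 1.96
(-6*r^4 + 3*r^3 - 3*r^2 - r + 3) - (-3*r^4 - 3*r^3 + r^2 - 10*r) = -3*r^4 + 6*r^3 - 4*r^2 + 9*r + 3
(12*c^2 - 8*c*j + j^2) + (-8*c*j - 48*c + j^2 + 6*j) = 12*c^2 - 16*c*j - 48*c + 2*j^2 + 6*j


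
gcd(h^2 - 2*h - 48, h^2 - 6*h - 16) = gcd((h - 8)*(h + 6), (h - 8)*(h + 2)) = h - 8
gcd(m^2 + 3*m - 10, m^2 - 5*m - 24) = 1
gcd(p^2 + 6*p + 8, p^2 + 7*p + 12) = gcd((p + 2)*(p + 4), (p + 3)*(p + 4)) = p + 4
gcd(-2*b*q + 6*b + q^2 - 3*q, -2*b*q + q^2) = -2*b + q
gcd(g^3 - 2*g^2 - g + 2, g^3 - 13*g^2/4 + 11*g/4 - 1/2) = g^2 - 3*g + 2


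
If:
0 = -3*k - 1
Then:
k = -1/3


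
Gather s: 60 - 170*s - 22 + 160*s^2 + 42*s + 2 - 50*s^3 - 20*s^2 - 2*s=-50*s^3 + 140*s^2 - 130*s + 40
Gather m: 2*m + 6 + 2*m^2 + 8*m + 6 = 2*m^2 + 10*m + 12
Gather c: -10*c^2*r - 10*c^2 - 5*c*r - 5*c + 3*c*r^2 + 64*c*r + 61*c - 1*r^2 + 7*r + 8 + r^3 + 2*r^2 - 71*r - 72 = c^2*(-10*r - 10) + c*(3*r^2 + 59*r + 56) + r^3 + r^2 - 64*r - 64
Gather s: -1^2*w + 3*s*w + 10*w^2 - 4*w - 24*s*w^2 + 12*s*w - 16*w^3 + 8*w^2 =s*(-24*w^2 + 15*w) - 16*w^3 + 18*w^2 - 5*w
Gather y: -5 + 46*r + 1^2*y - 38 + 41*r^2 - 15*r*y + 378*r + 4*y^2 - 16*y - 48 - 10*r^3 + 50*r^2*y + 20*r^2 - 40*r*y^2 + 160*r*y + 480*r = -10*r^3 + 61*r^2 + 904*r + y^2*(4 - 40*r) + y*(50*r^2 + 145*r - 15) - 91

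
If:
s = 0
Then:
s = 0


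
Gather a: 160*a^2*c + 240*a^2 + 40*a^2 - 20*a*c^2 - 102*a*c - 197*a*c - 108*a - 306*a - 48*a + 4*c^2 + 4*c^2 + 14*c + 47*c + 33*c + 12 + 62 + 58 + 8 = a^2*(160*c + 280) + a*(-20*c^2 - 299*c - 462) + 8*c^2 + 94*c + 140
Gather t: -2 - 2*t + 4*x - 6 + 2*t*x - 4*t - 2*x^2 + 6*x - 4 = t*(2*x - 6) - 2*x^2 + 10*x - 12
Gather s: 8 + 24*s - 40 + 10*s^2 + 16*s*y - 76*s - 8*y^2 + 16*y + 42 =10*s^2 + s*(16*y - 52) - 8*y^2 + 16*y + 10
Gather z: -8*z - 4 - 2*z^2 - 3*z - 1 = -2*z^2 - 11*z - 5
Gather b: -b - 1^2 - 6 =-b - 7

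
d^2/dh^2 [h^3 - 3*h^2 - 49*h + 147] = 6*h - 6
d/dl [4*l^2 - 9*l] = 8*l - 9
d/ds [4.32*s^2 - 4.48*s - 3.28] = 8.64*s - 4.48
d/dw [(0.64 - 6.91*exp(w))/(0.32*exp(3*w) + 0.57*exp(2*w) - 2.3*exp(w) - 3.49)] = (4.4224*exp(3*w) + 3.3243*exp(2*w) - 0.7296*exp(w) + 25.5879)*exp(w)/(0.1024*exp(6*w) + 0.3648*exp(5*w) - 1.1471*exp(4*w) - 4.8556*exp(3*w) + 1.3114*exp(2*w) + 16.054*exp(w) + 12.1801)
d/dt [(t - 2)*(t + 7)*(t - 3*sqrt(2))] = 3*t^2 - 6*sqrt(2)*t + 10*t - 15*sqrt(2) - 14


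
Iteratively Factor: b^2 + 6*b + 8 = (b + 4)*(b + 2)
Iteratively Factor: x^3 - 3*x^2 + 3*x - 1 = (x - 1)*(x^2 - 2*x + 1) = (x - 1)^2*(x - 1)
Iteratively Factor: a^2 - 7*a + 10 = (a - 2)*(a - 5)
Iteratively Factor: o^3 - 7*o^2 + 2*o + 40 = (o + 2)*(o^2 - 9*o + 20) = (o - 5)*(o + 2)*(o - 4)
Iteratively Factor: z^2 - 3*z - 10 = (z + 2)*(z - 5)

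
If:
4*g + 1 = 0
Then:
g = -1/4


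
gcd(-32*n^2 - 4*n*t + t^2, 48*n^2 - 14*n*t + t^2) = -8*n + t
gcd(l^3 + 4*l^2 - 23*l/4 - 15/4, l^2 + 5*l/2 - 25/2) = l + 5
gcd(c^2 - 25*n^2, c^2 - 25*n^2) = c^2 - 25*n^2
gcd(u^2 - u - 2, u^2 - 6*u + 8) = u - 2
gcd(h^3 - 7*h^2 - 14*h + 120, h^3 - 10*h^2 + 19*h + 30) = h^2 - 11*h + 30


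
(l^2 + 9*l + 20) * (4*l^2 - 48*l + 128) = 4*l^4 - 12*l^3 - 224*l^2 + 192*l + 2560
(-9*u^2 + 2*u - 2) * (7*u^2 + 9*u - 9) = -63*u^4 - 67*u^3 + 85*u^2 - 36*u + 18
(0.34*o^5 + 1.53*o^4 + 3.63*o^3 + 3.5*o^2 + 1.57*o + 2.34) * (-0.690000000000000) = -0.2346*o^5 - 1.0557*o^4 - 2.5047*o^3 - 2.415*o^2 - 1.0833*o - 1.6146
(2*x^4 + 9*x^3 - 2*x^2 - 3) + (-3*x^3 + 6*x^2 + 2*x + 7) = 2*x^4 + 6*x^3 + 4*x^2 + 2*x + 4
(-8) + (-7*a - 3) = -7*a - 11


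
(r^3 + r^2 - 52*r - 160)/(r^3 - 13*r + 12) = (r^2 - 3*r - 40)/(r^2 - 4*r + 3)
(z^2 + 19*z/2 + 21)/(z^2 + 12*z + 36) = (z + 7/2)/(z + 6)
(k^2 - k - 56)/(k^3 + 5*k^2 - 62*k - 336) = 1/(k + 6)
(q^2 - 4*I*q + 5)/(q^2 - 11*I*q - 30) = (q + I)/(q - 6*I)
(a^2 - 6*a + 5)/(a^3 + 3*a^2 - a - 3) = (a - 5)/(a^2 + 4*a + 3)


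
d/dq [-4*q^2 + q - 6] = 1 - 8*q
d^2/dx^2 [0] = 0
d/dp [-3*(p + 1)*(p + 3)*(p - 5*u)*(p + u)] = -12*p^3 + 36*p^2*u - 36*p^2 + 30*p*u^2 + 96*p*u - 18*p + 60*u^2 + 36*u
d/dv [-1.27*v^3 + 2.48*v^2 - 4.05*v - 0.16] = -3.81*v^2 + 4.96*v - 4.05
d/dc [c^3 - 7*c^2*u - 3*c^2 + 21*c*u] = 3*c^2 - 14*c*u - 6*c + 21*u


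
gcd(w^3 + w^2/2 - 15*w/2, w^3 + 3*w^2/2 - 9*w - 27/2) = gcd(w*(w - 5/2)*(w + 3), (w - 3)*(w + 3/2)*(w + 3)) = w + 3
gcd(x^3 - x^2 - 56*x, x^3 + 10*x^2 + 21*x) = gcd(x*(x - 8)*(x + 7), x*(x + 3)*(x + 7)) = x^2 + 7*x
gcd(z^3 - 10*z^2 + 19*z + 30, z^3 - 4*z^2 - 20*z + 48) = z - 6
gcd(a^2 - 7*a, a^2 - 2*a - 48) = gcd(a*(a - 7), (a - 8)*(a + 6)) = 1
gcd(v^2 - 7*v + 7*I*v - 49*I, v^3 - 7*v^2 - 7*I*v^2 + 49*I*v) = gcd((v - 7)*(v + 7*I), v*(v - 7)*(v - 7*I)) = v - 7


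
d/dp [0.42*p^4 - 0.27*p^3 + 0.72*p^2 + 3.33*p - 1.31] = 1.68*p^3 - 0.81*p^2 + 1.44*p + 3.33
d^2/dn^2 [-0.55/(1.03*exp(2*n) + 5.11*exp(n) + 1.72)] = (-0.55*(2.06*exp(n) + 5.11)*(4.12*exp(n) + 10.22)*exp(n) + (2.266*exp(n) + 2.8105)*(1.03*exp(2*n) + 5.11*exp(n) + 1.72))*exp(n)/(1.03*exp(2*n) + 5.11*exp(n) + 1.72)^3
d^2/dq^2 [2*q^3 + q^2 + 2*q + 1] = 12*q + 2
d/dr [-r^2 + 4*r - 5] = 4 - 2*r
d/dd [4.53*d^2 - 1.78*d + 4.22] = 9.06*d - 1.78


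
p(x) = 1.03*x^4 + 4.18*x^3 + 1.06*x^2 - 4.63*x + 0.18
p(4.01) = 534.52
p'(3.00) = 225.83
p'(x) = 4.12*x^3 + 12.54*x^2 + 2.12*x - 4.63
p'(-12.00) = -5343.67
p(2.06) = 50.23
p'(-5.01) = -218.59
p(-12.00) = 14343.42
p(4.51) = 810.44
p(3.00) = 192.12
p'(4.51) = 637.94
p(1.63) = 20.82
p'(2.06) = 88.97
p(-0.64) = 2.65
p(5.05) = 1212.05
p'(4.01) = 471.18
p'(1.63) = 49.99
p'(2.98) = 222.08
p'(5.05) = 856.48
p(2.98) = 187.64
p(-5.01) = 173.26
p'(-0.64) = -1.93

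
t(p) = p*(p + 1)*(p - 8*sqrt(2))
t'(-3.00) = 77.57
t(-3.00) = -85.88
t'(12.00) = 173.16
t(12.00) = 107.06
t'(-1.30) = 20.57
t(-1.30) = -4.92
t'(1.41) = -34.43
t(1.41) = -33.65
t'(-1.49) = 26.08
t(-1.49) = -9.35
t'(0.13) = -13.94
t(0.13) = -1.64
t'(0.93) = -27.90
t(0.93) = -18.64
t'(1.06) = -29.81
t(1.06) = -22.39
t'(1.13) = -30.79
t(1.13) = -24.51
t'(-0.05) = -10.27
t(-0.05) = 0.54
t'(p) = p*(p + 1) + p*(p - 8*sqrt(2)) + (p + 1)*(p - 8*sqrt(2)) = 3*p^2 - 16*sqrt(2)*p + 2*p - 8*sqrt(2)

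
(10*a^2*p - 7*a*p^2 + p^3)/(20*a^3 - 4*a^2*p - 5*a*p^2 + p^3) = p/(2*a + p)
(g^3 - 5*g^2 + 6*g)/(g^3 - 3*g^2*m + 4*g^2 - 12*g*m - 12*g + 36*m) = g*(g - 3)/(g^2 - 3*g*m + 6*g - 18*m)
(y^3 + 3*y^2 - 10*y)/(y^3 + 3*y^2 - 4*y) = (y^2 + 3*y - 10)/(y^2 + 3*y - 4)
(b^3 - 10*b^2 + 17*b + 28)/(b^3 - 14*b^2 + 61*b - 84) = (b + 1)/(b - 3)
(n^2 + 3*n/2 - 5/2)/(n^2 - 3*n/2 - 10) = (n - 1)/(n - 4)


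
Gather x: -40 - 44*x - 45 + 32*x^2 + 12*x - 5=32*x^2 - 32*x - 90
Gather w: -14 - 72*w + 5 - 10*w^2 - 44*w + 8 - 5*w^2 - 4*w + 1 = -15*w^2 - 120*w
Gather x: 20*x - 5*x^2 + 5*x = -5*x^2 + 25*x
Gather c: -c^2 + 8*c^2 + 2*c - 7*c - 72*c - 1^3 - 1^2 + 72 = 7*c^2 - 77*c + 70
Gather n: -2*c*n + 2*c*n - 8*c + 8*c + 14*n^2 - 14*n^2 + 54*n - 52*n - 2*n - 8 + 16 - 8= 0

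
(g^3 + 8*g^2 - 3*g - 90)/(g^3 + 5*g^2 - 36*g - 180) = (g - 3)/(g - 6)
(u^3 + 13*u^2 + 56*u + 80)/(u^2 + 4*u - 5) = (u^2 + 8*u + 16)/(u - 1)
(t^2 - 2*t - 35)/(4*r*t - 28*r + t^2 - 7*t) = (t + 5)/(4*r + t)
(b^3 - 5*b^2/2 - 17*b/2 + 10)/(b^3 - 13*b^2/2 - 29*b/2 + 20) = (b - 4)/(b - 8)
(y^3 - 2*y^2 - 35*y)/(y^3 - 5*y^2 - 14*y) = (y + 5)/(y + 2)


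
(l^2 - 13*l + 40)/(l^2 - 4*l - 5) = (l - 8)/(l + 1)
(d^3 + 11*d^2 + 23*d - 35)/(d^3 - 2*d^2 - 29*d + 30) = (d + 7)/(d - 6)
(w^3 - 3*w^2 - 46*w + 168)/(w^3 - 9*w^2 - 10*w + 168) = (w^2 + 3*w - 28)/(w^2 - 3*w - 28)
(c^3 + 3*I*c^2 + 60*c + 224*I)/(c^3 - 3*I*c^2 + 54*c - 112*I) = (c + 4*I)/(c - 2*I)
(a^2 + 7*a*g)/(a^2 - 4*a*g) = (a + 7*g)/(a - 4*g)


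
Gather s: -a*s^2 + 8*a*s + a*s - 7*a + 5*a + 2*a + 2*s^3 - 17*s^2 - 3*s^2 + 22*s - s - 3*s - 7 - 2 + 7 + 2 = 2*s^3 + s^2*(-a - 20) + s*(9*a + 18)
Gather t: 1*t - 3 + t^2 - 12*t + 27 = t^2 - 11*t + 24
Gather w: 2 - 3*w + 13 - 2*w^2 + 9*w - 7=-2*w^2 + 6*w + 8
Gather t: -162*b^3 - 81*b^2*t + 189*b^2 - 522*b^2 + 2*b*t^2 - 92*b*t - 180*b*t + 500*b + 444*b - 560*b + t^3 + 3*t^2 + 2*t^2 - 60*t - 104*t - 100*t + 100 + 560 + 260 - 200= -162*b^3 - 333*b^2 + 384*b + t^3 + t^2*(2*b + 5) + t*(-81*b^2 - 272*b - 264) + 720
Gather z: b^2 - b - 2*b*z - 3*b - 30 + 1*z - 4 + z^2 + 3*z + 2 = b^2 - 4*b + z^2 + z*(4 - 2*b) - 32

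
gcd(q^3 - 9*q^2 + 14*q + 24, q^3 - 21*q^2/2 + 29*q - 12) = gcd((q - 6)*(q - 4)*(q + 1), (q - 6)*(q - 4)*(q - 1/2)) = q^2 - 10*q + 24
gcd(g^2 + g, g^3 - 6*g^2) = g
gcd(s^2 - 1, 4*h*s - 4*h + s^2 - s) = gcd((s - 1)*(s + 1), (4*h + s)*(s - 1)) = s - 1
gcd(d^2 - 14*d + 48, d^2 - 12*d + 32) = d - 8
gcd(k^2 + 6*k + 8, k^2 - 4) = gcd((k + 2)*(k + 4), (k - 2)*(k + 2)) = k + 2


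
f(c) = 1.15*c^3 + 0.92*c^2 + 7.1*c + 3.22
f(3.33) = 79.53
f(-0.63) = -1.18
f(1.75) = 24.63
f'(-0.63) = 7.31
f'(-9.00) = 269.99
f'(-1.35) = 10.90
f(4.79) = 184.73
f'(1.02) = 12.57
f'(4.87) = 97.88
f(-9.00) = -824.51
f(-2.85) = -36.16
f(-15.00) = -3777.53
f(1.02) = 12.64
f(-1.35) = -7.52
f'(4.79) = 95.07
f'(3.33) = 51.48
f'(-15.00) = 755.75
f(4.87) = 192.44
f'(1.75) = 20.89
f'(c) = 3.45*c^2 + 1.84*c + 7.1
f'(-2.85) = 29.88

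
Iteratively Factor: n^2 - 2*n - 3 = (n - 3)*(n + 1)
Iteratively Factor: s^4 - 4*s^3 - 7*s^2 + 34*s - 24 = (s - 2)*(s^3 - 2*s^2 - 11*s + 12) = (s - 4)*(s - 2)*(s^2 + 2*s - 3) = (s - 4)*(s - 2)*(s - 1)*(s + 3)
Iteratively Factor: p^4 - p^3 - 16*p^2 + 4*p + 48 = (p + 2)*(p^3 - 3*p^2 - 10*p + 24) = (p + 2)*(p + 3)*(p^2 - 6*p + 8) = (p - 2)*(p + 2)*(p + 3)*(p - 4)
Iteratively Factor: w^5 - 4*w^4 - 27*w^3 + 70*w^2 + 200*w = (w - 5)*(w^4 + w^3 - 22*w^2 - 40*w) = (w - 5)^2*(w^3 + 6*w^2 + 8*w) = (w - 5)^2*(w + 2)*(w^2 + 4*w) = (w - 5)^2*(w + 2)*(w + 4)*(w)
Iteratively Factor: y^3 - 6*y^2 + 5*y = (y - 1)*(y^2 - 5*y) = y*(y - 1)*(y - 5)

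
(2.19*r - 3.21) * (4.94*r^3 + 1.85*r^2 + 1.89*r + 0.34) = 10.8186*r^4 - 11.8059*r^3 - 1.7994*r^2 - 5.3223*r - 1.0914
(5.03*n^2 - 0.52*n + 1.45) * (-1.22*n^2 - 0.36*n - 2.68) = -6.1366*n^4 - 1.1764*n^3 - 15.0622*n^2 + 0.8716*n - 3.886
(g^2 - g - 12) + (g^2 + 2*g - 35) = 2*g^2 + g - 47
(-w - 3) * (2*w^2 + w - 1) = -2*w^3 - 7*w^2 - 2*w + 3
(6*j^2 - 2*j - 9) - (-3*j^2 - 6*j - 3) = 9*j^2 + 4*j - 6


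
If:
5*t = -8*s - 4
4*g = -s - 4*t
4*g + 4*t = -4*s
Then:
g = 4/5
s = 0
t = -4/5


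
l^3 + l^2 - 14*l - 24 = (l - 4)*(l + 2)*(l + 3)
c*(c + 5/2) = c^2 + 5*c/2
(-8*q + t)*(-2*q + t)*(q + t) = 16*q^3 + 6*q^2*t - 9*q*t^2 + t^3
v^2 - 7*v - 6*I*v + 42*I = (v - 7)*(v - 6*I)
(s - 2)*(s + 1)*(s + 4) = s^3 + 3*s^2 - 6*s - 8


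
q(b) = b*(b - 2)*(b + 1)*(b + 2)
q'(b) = b*(b - 2)*(b + 1) + b*(b - 2)*(b + 2) + b*(b + 1)*(b + 2) + (b - 2)*(b + 1)*(b + 2) = 4*b^3 + 3*b^2 - 8*b - 4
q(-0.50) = 0.94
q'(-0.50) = 0.25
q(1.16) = -6.65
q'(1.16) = -3.00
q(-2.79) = 18.90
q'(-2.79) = -45.20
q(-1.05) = -0.15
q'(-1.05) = 3.08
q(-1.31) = -0.93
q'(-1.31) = 2.64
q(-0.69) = 0.75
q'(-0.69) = 1.63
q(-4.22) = 187.63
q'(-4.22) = -217.42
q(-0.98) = 0.06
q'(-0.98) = 2.96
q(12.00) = 21840.00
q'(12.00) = 7244.00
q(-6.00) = 960.00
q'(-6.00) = -712.00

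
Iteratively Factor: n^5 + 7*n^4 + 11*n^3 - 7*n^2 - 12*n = (n - 1)*(n^4 + 8*n^3 + 19*n^2 + 12*n) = (n - 1)*(n + 4)*(n^3 + 4*n^2 + 3*n) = (n - 1)*(n + 3)*(n + 4)*(n^2 + n) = (n - 1)*(n + 1)*(n + 3)*(n + 4)*(n)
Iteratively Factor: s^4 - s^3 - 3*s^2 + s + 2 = (s + 1)*(s^3 - 2*s^2 - s + 2) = (s - 2)*(s + 1)*(s^2 - 1) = (s - 2)*(s - 1)*(s + 1)*(s + 1)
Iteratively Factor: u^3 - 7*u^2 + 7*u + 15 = (u - 3)*(u^2 - 4*u - 5) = (u - 5)*(u - 3)*(u + 1)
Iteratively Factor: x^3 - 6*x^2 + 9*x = (x)*(x^2 - 6*x + 9) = x*(x - 3)*(x - 3)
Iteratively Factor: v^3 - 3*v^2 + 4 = (v - 2)*(v^2 - v - 2) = (v - 2)^2*(v + 1)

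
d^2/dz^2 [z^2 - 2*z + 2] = 2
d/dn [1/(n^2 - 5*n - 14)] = (5 - 2*n)/(-n^2 + 5*n + 14)^2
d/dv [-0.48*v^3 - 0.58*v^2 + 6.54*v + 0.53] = -1.44*v^2 - 1.16*v + 6.54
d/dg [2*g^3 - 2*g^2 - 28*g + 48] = 6*g^2 - 4*g - 28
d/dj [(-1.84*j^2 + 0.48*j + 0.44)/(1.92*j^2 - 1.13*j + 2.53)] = (1.1576*j^2 - 11.0*j + 1.7116)/(3.6864*j^4 - 4.3392*j^3 + 10.9921*j^2 - 5.7178*j + 6.4009)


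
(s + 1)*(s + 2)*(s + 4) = s^3 + 7*s^2 + 14*s + 8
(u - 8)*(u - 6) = u^2 - 14*u + 48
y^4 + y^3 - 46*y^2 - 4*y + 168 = (y - 6)*(y - 2)*(y + 2)*(y + 7)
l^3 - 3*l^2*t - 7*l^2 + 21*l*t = l*(l - 7)*(l - 3*t)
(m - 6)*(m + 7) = m^2 + m - 42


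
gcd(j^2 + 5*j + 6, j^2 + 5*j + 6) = j^2 + 5*j + 6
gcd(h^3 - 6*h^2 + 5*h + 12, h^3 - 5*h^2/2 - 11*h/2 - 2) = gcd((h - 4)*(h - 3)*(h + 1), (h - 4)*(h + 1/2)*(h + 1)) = h^2 - 3*h - 4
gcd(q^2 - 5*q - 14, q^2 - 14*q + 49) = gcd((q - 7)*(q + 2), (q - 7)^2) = q - 7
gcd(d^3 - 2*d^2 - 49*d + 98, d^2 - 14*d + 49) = d - 7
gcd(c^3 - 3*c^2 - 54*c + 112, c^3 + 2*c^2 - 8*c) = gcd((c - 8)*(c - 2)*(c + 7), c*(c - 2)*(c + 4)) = c - 2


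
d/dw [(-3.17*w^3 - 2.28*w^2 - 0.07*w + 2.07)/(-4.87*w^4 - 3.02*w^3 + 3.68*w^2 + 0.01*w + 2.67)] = (-15.4379*w^6 - 22.2072*w^5 - 19.5739*w^4 + 39.8374*w^3 - 6.4027*w^2 - 27.4104*w - 0.2076)/(23.7169*w^8 + 29.4148*w^7 - 26.7228*w^6 - 22.3246*w^5 - 12.5238*w^4 - 16.0532*w^3 + 19.6513*w^2 + 0.0534*w + 7.1289)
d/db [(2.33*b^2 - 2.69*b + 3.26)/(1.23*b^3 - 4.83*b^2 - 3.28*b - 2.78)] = (-2.8659*b^4 + 6.6174*b^3 - 32.6645*b^2 + 18.5368*b + 18.171)/(1.5129*b^6 - 11.8818*b^5 + 15.2601*b^4 + 24.846*b^3 + 37.6132*b^2 + 18.2368*b + 7.7284)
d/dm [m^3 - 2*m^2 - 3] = m*(3*m - 4)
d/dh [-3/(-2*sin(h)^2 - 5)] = -6*sin(2*h)/(cos(2*h) - 6)^2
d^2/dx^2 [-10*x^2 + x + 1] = -20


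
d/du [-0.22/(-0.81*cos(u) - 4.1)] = 0.1782*sin(u)/(0.81*cos(u) + 4.1)^2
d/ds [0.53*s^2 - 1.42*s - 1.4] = 1.06*s - 1.42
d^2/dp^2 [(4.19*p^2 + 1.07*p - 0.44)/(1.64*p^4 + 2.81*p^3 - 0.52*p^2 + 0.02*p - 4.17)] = (67.6165439999999*p^8 + 150.38964*p^7 + 128.54311*p^6 - 17.262078*p^5 + 641.768148*p^4 + 844.485262*p^3 + 58.970604*p^2 - 44.8284*p + 147.805298)/(4.410944*p^12 + 22.673328*p^11 + 34.653036*p^10 + 7.971209*p^9 - 44.081436*p^8 - 112.651266*p^7 - 77.757139*p^6 + 35.758164*p^5 + 80.763936*p^4 + 146.848643*p^3 - 27.131688*p^2 + 1.043334*p - 72.511713)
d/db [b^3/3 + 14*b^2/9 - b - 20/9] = b^2 + 28*b/9 - 1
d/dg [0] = 0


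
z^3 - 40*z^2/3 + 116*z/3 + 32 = (z - 8)*(z - 6)*(z + 2/3)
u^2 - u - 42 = (u - 7)*(u + 6)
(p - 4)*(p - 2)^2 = p^3 - 8*p^2 + 20*p - 16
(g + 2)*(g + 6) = g^2 + 8*g + 12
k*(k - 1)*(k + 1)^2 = k^4 + k^3 - k^2 - k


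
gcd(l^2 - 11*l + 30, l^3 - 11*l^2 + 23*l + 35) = l - 5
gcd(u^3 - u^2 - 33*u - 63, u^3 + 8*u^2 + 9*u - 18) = u + 3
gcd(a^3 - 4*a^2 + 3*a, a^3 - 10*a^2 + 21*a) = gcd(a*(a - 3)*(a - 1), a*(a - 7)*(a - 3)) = a^2 - 3*a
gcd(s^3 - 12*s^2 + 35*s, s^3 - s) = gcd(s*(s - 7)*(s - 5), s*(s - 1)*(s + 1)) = s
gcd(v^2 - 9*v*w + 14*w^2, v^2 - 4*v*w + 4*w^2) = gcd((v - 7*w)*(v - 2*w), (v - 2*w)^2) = v - 2*w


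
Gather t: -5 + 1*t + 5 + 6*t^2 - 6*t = 6*t^2 - 5*t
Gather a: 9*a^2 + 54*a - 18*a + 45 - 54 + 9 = 9*a^2 + 36*a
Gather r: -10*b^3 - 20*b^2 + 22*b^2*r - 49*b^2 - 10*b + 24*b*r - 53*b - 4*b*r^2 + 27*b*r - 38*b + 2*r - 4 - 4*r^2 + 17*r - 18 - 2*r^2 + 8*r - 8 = -10*b^3 - 69*b^2 - 101*b + r^2*(-4*b - 6) + r*(22*b^2 + 51*b + 27) - 30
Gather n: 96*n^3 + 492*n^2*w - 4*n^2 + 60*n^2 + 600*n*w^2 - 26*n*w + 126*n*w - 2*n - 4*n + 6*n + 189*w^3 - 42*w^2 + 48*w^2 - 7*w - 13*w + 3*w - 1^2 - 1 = 96*n^3 + n^2*(492*w + 56) + n*(600*w^2 + 100*w) + 189*w^3 + 6*w^2 - 17*w - 2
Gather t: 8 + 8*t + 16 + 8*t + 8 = 16*t + 32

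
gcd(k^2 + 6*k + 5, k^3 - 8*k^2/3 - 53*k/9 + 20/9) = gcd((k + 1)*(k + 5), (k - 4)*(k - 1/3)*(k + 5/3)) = 1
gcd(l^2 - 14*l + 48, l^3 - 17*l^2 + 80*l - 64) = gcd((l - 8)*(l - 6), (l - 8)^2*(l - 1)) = l - 8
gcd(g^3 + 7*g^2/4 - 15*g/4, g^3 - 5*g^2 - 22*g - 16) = 1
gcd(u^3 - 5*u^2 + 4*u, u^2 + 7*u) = u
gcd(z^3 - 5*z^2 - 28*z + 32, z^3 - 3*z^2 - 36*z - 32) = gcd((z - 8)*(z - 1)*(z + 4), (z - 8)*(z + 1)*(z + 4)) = z^2 - 4*z - 32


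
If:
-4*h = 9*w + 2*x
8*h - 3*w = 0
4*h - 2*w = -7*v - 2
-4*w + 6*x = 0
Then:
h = 0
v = -2/7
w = 0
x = 0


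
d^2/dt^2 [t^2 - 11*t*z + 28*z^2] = 2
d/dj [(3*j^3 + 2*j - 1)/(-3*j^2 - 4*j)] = (-9*j^4 - 24*j^3 + 6*j^2 - 6*j - 4)/(j^2*(9*j^2 + 24*j + 16))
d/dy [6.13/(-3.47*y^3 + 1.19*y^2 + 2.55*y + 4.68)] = (63.8133*y^2 - 14.5894*y - 15.6315)/(-3.47*y^3 + 1.19*y^2 + 2.55*y + 4.68)^2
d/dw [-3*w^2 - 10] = -6*w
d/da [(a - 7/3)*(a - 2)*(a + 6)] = 3*a^2 + 10*a/3 - 64/3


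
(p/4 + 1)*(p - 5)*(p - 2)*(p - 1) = p^4/4 - p^3 - 15*p^2/4 + 29*p/2 - 10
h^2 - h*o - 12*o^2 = (h - 4*o)*(h + 3*o)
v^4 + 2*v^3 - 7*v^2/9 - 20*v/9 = v*(v - 1)*(v + 4/3)*(v + 5/3)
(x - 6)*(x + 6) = x^2 - 36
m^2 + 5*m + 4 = (m + 1)*(m + 4)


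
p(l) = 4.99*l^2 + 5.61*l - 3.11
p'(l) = 9.98*l + 5.61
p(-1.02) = -3.64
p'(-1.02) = -4.57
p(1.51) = 16.74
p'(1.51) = 20.68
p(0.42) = 0.13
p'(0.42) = 9.80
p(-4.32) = 65.78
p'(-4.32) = -37.50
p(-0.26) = -4.23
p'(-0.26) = 3.02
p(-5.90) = 137.49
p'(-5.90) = -53.27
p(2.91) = 55.47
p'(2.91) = 34.65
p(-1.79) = 2.84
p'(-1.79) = -12.25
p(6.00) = 210.19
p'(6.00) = 65.49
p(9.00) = 451.57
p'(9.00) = 95.43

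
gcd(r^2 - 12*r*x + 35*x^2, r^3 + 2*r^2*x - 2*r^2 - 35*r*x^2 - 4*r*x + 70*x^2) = -r + 5*x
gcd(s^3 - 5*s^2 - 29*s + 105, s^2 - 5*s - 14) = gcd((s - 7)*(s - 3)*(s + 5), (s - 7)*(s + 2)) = s - 7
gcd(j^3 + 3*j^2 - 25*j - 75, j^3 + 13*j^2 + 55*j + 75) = j^2 + 8*j + 15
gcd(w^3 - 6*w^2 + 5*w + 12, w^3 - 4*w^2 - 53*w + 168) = w - 3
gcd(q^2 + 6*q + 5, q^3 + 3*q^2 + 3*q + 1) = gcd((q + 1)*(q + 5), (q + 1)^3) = q + 1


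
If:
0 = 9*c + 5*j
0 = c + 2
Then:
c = -2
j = 18/5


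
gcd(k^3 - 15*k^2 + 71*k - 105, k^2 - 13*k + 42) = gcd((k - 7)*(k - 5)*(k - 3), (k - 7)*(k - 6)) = k - 7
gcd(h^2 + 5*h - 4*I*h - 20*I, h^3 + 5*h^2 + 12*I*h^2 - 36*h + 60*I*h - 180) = h + 5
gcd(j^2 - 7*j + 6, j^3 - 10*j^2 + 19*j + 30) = j - 6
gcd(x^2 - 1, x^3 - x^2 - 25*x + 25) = x - 1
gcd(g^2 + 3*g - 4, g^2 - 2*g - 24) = g + 4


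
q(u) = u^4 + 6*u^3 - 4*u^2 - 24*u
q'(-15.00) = -9354.00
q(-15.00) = 29835.00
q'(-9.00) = -1410.00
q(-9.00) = 2079.00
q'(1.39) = 10.40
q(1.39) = -21.24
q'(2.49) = 129.43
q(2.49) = 46.51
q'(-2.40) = 43.58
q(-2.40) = -15.21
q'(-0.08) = -23.25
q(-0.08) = 1.89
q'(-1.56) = 17.10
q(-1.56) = 10.85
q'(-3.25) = 54.81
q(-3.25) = -58.65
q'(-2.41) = 43.84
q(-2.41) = -15.64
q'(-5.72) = -137.91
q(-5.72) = -46.00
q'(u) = 4*u^3 + 18*u^2 - 8*u - 24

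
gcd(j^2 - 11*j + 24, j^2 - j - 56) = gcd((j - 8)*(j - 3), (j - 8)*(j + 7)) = j - 8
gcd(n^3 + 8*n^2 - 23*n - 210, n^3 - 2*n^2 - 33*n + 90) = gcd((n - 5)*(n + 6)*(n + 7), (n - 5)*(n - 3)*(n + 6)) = n^2 + n - 30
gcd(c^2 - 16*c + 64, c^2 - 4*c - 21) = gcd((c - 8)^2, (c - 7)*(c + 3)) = 1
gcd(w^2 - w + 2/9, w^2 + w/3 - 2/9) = w - 1/3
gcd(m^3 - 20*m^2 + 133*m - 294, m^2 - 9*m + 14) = m - 7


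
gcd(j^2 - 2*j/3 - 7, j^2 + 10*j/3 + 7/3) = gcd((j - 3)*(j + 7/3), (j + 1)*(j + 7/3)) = j + 7/3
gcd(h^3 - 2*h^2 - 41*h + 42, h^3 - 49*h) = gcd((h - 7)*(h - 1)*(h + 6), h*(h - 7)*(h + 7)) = h - 7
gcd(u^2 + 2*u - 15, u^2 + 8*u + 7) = 1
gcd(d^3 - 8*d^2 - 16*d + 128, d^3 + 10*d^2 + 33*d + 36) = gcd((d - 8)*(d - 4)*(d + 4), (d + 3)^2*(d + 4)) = d + 4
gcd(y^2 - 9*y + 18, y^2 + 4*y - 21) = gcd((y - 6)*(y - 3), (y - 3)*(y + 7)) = y - 3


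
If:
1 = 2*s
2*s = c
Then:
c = 1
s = 1/2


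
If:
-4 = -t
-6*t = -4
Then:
No Solution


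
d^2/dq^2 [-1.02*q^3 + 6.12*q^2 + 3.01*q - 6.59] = 12.24 - 6.12*q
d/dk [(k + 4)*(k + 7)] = 2*k + 11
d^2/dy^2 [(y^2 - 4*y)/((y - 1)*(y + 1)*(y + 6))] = 2*(y^6 - 12*y^5 - 69*y^4 - 100*y^3 - 36*y^2 - 432*y + 60)/(y^9 + 18*y^8 + 105*y^7 + 162*y^6 - 321*y^5 - 594*y^4 + 323*y^3 + 630*y^2 - 108*y - 216)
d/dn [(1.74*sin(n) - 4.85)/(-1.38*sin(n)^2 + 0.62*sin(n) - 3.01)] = (2.4012*sin(n)^2 - 13.386*sin(n) - 2.2304)*cos(n)/(1.9044*sin(n)^4 - 1.7112*sin(n)^3 + 8.692*sin(n)^2 - 3.7324*sin(n) + 9.0601)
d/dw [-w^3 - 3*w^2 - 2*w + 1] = -3*w^2 - 6*w - 2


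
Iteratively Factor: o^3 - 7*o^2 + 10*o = (o)*(o^2 - 7*o + 10) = o*(o - 2)*(o - 5)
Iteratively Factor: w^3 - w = (w + 1)*(w^2 - w) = (w - 1)*(w + 1)*(w)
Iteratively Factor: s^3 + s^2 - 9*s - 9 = (s - 3)*(s^2 + 4*s + 3) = (s - 3)*(s + 1)*(s + 3)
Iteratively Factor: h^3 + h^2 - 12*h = (h + 4)*(h^2 - 3*h) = (h - 3)*(h + 4)*(h)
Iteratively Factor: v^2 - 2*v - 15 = (v - 5)*(v + 3)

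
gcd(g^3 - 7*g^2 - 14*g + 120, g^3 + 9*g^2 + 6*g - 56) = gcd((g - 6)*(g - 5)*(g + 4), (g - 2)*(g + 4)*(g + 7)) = g + 4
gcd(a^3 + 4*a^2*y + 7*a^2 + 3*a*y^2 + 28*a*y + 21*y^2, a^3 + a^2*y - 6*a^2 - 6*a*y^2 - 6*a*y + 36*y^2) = a + 3*y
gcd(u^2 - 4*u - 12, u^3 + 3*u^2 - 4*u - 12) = u + 2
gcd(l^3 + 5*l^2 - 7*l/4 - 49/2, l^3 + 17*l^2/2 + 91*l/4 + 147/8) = l^2 + 7*l + 49/4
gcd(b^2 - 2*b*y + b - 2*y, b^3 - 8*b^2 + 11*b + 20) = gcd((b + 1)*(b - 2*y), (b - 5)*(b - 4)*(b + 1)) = b + 1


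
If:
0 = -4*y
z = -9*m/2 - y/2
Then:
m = -2*z/9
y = 0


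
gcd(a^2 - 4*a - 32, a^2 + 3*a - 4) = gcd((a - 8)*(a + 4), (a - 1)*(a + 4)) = a + 4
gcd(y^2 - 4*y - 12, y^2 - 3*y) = 1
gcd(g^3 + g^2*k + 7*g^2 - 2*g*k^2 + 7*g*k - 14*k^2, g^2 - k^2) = g - k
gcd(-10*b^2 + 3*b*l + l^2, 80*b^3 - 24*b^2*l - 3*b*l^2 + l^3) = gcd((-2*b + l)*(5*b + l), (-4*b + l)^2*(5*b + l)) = 5*b + l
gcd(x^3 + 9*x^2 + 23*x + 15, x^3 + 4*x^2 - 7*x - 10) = x^2 + 6*x + 5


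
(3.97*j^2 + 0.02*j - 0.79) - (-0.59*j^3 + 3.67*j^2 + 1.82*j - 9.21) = 0.59*j^3 + 0.3*j^2 - 1.8*j + 8.42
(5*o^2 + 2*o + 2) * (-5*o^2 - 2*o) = -25*o^4 - 20*o^3 - 14*o^2 - 4*o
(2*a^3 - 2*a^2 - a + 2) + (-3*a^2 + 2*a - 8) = 2*a^3 - 5*a^2 + a - 6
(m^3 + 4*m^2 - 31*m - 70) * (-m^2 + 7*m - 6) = -m^5 + 3*m^4 + 53*m^3 - 171*m^2 - 304*m + 420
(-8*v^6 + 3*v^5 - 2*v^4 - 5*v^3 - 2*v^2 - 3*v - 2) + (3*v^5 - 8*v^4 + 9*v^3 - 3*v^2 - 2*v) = -8*v^6 + 6*v^5 - 10*v^4 + 4*v^3 - 5*v^2 - 5*v - 2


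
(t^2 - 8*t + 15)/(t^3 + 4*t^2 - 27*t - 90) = (t - 3)/(t^2 + 9*t + 18)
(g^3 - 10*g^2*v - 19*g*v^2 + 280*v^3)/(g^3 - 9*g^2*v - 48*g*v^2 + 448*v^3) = (-g^2 + 2*g*v + 35*v^2)/(-g^2 + g*v + 56*v^2)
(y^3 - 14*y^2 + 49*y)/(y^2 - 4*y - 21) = y*(y - 7)/(y + 3)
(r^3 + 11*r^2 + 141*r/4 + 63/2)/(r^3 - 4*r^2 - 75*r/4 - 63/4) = (2*r^2 + 19*r + 42)/(2*r^2 - 11*r - 21)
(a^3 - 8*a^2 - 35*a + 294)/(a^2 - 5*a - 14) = (a^2 - a - 42)/(a + 2)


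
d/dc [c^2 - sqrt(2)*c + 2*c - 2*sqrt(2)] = 2*c - sqrt(2) + 2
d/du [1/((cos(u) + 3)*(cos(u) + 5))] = 2*(cos(u) + 4)*sin(u)/((cos(u) + 3)^2*(cos(u) + 5)^2)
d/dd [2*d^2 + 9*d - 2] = 4*d + 9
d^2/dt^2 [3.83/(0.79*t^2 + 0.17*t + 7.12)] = (-4.780606*t^2 - 1.028738*t + 3.83*(1.58*t + 0.17)*(3.16*t + 0.34) - 43.085968)/(0.79*t^2 + 0.17*t + 7.12)^3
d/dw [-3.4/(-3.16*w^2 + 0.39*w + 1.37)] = (1.326 - 21.488*w)/(-3.16*w^2 + 0.39*w + 1.37)^2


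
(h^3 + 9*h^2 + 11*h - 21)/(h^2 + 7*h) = h + 2 - 3/h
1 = 1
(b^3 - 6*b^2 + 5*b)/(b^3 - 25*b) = (b - 1)/(b + 5)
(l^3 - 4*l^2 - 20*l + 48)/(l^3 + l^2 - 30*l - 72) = (l - 2)/(l + 3)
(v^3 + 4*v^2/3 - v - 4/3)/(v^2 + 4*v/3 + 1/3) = (3*v^2 + v - 4)/(3*v + 1)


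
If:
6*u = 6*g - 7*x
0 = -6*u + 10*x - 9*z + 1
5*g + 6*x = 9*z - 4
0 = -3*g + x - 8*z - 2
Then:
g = -667/1166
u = -1559/6996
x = -349/1166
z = -85/1166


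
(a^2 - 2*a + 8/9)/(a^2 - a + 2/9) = (3*a - 4)/(3*a - 1)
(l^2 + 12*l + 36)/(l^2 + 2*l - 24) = (l + 6)/(l - 4)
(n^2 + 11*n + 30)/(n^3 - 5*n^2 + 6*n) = (n^2 + 11*n + 30)/(n*(n^2 - 5*n + 6))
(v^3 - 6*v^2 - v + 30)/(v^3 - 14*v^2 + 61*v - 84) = (v^2 - 3*v - 10)/(v^2 - 11*v + 28)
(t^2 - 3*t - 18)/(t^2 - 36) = (t + 3)/(t + 6)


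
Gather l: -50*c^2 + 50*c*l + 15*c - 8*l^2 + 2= -50*c^2 + 50*c*l + 15*c - 8*l^2 + 2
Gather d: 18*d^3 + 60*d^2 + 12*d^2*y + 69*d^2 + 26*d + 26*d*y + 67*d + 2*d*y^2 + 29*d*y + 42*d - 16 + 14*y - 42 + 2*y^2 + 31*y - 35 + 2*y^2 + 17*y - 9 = 18*d^3 + d^2*(12*y + 129) + d*(2*y^2 + 55*y + 135) + 4*y^2 + 62*y - 102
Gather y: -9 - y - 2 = -y - 11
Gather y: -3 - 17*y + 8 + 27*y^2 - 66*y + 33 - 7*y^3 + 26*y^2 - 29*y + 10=-7*y^3 + 53*y^2 - 112*y + 48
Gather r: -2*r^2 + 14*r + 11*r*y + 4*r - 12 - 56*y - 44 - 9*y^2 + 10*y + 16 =-2*r^2 + r*(11*y + 18) - 9*y^2 - 46*y - 40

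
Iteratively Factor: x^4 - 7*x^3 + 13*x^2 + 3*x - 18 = (x - 3)*(x^3 - 4*x^2 + x + 6) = (x - 3)*(x + 1)*(x^2 - 5*x + 6) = (x - 3)^2*(x + 1)*(x - 2)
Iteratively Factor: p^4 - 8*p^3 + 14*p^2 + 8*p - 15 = (p - 5)*(p^3 - 3*p^2 - p + 3) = (p - 5)*(p - 1)*(p^2 - 2*p - 3) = (p - 5)*(p - 1)*(p + 1)*(p - 3)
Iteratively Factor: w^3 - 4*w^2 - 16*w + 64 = (w + 4)*(w^2 - 8*w + 16) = (w - 4)*(w + 4)*(w - 4)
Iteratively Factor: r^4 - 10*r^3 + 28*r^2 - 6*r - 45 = (r - 5)*(r^3 - 5*r^2 + 3*r + 9) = (r - 5)*(r + 1)*(r^2 - 6*r + 9) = (r - 5)*(r - 3)*(r + 1)*(r - 3)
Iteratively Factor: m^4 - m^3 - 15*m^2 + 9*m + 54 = (m + 3)*(m^3 - 4*m^2 - 3*m + 18) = (m - 3)*(m + 3)*(m^2 - m - 6) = (m - 3)*(m + 2)*(m + 3)*(m - 3)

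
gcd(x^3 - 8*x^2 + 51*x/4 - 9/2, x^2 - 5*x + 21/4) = x - 3/2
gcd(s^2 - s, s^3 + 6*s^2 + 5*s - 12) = s - 1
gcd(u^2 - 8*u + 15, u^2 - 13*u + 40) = u - 5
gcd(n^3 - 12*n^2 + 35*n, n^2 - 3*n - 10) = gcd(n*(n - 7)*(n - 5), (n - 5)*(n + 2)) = n - 5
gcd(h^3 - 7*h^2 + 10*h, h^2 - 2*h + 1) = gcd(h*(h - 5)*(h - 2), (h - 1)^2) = 1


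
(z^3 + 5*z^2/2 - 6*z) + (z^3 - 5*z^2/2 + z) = 2*z^3 - 5*z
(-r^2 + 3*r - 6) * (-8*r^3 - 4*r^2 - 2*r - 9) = 8*r^5 - 20*r^4 + 38*r^3 + 27*r^2 - 15*r + 54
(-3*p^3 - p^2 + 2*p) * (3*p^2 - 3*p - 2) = -9*p^5 + 6*p^4 + 15*p^3 - 4*p^2 - 4*p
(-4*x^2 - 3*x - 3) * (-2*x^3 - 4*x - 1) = 8*x^5 + 6*x^4 + 22*x^3 + 16*x^2 + 15*x + 3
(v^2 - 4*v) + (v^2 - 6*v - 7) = 2*v^2 - 10*v - 7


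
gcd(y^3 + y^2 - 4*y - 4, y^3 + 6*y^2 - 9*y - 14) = y^2 - y - 2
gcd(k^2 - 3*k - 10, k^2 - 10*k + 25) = k - 5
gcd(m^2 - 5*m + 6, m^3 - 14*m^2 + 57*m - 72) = m - 3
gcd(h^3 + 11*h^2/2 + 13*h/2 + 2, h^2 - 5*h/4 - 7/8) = h + 1/2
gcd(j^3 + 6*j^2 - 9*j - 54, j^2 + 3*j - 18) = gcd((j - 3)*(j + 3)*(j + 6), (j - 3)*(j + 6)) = j^2 + 3*j - 18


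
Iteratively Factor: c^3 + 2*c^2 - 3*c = (c + 3)*(c^2 - c) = (c - 1)*(c + 3)*(c)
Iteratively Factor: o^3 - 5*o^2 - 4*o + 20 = (o - 5)*(o^2 - 4) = (o - 5)*(o + 2)*(o - 2)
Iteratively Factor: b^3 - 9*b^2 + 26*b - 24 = (b - 2)*(b^2 - 7*b + 12) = (b - 4)*(b - 2)*(b - 3)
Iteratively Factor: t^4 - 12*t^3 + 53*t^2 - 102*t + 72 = (t - 4)*(t^3 - 8*t^2 + 21*t - 18) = (t - 4)*(t - 2)*(t^2 - 6*t + 9) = (t - 4)*(t - 3)*(t - 2)*(t - 3)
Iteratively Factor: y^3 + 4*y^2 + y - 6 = (y + 3)*(y^2 + y - 2) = (y + 2)*(y + 3)*(y - 1)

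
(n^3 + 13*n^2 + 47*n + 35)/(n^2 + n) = n + 12 + 35/n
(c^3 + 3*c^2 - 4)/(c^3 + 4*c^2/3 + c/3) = 3*(c^3 + 3*c^2 - 4)/(c*(3*c^2 + 4*c + 1))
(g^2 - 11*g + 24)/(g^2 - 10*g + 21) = (g - 8)/(g - 7)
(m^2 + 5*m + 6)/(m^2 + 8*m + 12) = (m + 3)/(m + 6)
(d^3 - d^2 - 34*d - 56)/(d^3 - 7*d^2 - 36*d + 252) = (d^2 + 6*d + 8)/(d^2 - 36)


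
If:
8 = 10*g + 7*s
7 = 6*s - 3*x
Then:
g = -7*x/20 - 1/60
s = x/2 + 7/6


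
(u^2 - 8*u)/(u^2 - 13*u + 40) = u/(u - 5)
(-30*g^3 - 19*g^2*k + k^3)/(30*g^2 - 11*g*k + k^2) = (-6*g^2 - 5*g*k - k^2)/(6*g - k)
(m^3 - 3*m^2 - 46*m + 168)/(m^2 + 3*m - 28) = m - 6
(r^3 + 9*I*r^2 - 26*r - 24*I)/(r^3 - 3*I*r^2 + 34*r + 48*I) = (r + 4*I)/(r - 8*I)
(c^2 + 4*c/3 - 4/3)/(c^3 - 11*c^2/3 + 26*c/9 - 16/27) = 9*(c + 2)/(9*c^2 - 27*c + 8)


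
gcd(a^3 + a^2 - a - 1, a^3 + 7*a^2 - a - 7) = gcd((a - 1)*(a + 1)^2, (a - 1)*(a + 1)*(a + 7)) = a^2 - 1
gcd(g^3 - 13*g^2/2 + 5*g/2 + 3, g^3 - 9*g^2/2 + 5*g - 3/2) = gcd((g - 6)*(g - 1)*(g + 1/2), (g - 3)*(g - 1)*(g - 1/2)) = g - 1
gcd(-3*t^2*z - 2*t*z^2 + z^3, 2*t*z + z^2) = z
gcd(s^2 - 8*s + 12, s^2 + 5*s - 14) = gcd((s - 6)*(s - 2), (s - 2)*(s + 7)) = s - 2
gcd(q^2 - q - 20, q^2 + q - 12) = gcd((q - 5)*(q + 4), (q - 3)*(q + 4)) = q + 4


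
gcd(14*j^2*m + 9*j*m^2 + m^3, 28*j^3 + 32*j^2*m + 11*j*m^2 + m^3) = 14*j^2 + 9*j*m + m^2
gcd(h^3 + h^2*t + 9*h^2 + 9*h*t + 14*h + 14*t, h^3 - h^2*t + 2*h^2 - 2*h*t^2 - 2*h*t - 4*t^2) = h^2 + h*t + 2*h + 2*t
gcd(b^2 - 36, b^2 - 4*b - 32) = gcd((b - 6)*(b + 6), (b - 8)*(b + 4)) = 1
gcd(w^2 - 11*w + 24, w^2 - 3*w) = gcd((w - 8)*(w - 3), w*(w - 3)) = w - 3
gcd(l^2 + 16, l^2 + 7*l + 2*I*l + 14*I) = 1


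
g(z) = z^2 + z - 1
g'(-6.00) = -11.00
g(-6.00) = 29.00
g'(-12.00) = -23.00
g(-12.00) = 131.00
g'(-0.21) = 0.58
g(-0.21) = -1.17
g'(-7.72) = -14.44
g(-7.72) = 50.88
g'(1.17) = 3.34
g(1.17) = 1.54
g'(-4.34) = -7.68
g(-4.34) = 13.50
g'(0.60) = 2.20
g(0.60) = -0.04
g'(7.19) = 15.38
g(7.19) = 57.89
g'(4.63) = 10.26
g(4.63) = 25.07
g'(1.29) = 3.58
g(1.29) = 1.95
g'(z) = 2*z + 1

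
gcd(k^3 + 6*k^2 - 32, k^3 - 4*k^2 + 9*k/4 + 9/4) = 1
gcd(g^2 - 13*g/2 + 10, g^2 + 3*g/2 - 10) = g - 5/2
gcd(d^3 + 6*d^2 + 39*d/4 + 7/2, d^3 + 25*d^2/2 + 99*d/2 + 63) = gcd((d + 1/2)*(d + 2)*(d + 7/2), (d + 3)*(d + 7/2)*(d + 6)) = d + 7/2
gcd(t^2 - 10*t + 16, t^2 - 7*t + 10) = t - 2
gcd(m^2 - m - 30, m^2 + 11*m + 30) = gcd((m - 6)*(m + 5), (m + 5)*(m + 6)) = m + 5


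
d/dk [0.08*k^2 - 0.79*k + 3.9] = 0.16*k - 0.79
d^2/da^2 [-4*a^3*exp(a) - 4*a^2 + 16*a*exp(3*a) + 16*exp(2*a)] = -4*a^3*exp(a) - 24*a^2*exp(a) + 144*a*exp(3*a) - 24*a*exp(a) + 96*exp(3*a) + 64*exp(2*a) - 8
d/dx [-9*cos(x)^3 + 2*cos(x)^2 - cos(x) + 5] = (27*cos(x)^2 - 4*cos(x) + 1)*sin(x)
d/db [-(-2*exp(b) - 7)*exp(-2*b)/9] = 2*(-exp(b) - 7)*exp(-2*b)/9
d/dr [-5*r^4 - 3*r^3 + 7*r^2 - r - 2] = -20*r^3 - 9*r^2 + 14*r - 1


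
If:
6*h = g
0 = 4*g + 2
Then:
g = -1/2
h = -1/12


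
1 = 1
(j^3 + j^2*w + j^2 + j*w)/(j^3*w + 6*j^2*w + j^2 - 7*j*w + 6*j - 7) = j*(j^2 + j*w + j + w)/(j^3*w + 6*j^2*w + j^2 - 7*j*w + 6*j - 7)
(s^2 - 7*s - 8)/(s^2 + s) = (s - 8)/s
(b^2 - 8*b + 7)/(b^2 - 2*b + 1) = (b - 7)/(b - 1)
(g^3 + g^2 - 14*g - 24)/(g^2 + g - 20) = (g^2 + 5*g + 6)/(g + 5)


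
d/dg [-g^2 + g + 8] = 1 - 2*g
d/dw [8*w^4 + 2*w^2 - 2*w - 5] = 32*w^3 + 4*w - 2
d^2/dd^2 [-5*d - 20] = 0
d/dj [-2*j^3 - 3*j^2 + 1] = 6*j*(-j - 1)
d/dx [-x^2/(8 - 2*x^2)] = -4*x/(x^4 - 8*x^2 + 16)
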